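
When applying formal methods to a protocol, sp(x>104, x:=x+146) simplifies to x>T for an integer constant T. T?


Formula: sp(P, x:=E) = exists old_x. (x = E[old_x/x]) AND P[old_x/x] (old_x is the value of x before the assignment; eliminate old_x by solving x = E[old_x/x] for old_x)
Step 1: Precondition P: x>104, i.e. old_x > 104
Step 2: Assignment gives x = old_x + 146, so old_x = x - 146
Step 3: Substitute into P: x - 146 > 104
Step 4: Simplify: x > 104+146 = 250

250


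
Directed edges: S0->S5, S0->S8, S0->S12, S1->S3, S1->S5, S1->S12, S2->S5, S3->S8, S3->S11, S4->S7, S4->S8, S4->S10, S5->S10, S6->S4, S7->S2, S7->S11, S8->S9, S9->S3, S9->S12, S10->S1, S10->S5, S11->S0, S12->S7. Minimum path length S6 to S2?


BFS layer-by-layer from S6:
  dist 0: {S6}
  dist 1: {S4}
  dist 2: {S7, S8, S10}
  dist 3: {S1, S2, S5, S9, S11}
  -> S2 reached at distance 3
Shortest path length = 3

3


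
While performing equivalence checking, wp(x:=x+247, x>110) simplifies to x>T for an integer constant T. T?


Formula: wp(x:=E, P) = P[E/x] (substitute E for x in postcondition)
Step 1: Postcondition: x>110
Step 2: Substitute x+247 for x: x+247>110
Step 3: Solve for x: x > 110-247 = -137

-137


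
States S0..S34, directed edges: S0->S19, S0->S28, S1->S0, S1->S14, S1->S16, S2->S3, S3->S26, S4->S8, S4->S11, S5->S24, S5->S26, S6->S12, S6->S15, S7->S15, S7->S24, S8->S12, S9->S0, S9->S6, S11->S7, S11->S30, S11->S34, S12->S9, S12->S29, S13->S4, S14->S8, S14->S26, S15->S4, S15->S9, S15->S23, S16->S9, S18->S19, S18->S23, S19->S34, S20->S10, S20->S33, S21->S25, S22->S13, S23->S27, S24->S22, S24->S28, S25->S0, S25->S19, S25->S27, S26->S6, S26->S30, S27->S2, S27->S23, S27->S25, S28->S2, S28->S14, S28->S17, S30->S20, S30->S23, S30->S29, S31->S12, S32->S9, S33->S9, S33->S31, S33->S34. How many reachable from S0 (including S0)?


BFS from S0:
  layer 0: {S0}
  layer 1: {S19, S28}
  layer 2: {S2, S14, S17, S34}
  layer 3: {S3, S8, S26}
  layer 4: {S6, S12, S30}
  layer 5: {S9, S15, S20, S23, S29}
  layer 6: {S4, S10, S27, S33}
  layer 7: {S11, S25, S31}
  layer 8: {S7}
  layer 9: {S24}
  layer 10: {S22}
  layer 11: {S13}
Reachable set: {S0, S2, S3, S4, S6, S7, S8, S9, S10, S11, S12, S13, S14, S15, S17, S19, S20, S22, S23, S24, S25, S26, S27, S28, S29, S30, S31, S33, S34}
Count = 29

29


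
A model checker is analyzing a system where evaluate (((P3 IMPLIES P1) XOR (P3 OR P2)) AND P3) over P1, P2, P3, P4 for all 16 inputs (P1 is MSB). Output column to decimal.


Formula: (((P3 IMPLIES P1) XOR (P3 OR P2)) AND P3) over P1, P2, P3, P4 (16 rows)
Evaluate each row (bits = P1,P2,P3,P4, MSB first):
  row 0 [0000]: (((0 IMPLIES 0) XOR (0 OR 0)) AND 0) -> 0
  row 1 [0001]: (((0 IMPLIES 0) XOR (0 OR 0)) AND 0) -> 0
  row 2 [0010]: (((1 IMPLIES 0) XOR (1 OR 0)) AND 1) -> 1
  row 3 [0011]: (((1 IMPLIES 0) XOR (1 OR 0)) AND 1) -> 1
  row 4 [0100]: (((0 IMPLIES 0) XOR (0 OR 1)) AND 0) -> 0
  row 5 [0101]: (((0 IMPLIES 0) XOR (0 OR 1)) AND 0) -> 0
  row 6 [0110]: (((1 IMPLIES 0) XOR (1 OR 1)) AND 1) -> 1
  row 7 [0111]: (((1 IMPLIES 0) XOR (1 OR 1)) AND 1) -> 1
  row 8 [1000]: (((0 IMPLIES 1) XOR (0 OR 0)) AND 0) -> 0
  row 9 [1001]: (((0 IMPLIES 1) XOR (0 OR 0)) AND 0) -> 0
  row 10 [1010]: (((1 IMPLIES 1) XOR (1 OR 0)) AND 1) -> 0
  row 11 [1011]: (((1 IMPLIES 1) XOR (1 OR 0)) AND 1) -> 0
  row 12 [1100]: (((0 IMPLIES 1) XOR (0 OR 1)) AND 0) -> 0
  row 13 [1101]: (((0 IMPLIES 1) XOR (0 OR 1)) AND 0) -> 0
  row 14 [1110]: (((1 IMPLIES 1) XOR (1 OR 1)) AND 1) -> 0
  row 15 [1111]: (((1 IMPLIES 1) XOR (1 OR 1)) AND 1) -> 0
Full result column, 4 rows per line (P1,P2 fixed per line; P3,P4 runs 00..11 left to right):
  rows 0-3 [P1,P2=00]: 0011  = hex 3
  rows 4-7 [P1,P2=01]: 0011  = hex 3
  rows 8-11 [P1,P2=10]: 0000  = hex 0
  rows 12-15 [P1,P2=11]: 0000  = hex 0
Output column (row 0 .. row 15) = 0011001100000000
Output column grouped in 4s = 0011 0011 0000 0000 = 0x3300
Convert to decimal digit by digit (value = value*16 + digit):
  3 -> 3
  3*16 + 3 = 51
  51*16 + 0 = 816
  816*16 + 0 = 13056
Decimal = 13056

13056


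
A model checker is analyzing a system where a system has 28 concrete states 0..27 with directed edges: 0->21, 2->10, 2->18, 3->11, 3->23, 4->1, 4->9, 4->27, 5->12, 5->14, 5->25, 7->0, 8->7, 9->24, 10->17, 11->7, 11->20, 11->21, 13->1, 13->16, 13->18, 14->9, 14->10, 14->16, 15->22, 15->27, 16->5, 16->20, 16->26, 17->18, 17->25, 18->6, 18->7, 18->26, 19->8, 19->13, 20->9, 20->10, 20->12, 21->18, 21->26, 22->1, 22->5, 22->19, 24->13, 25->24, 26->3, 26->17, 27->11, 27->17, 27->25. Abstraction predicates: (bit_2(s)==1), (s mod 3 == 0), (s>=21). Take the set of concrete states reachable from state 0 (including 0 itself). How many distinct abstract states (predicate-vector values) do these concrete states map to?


BFS from 0:
Concrete reachable: {0, 1, 3, 5, 6, 7, 9, 10, 11, 12, 13, 14, 16, 17, 18, 20, 21, 23, 24, 25, 26}
Abstract via predicates (bit_2(s)==1), (s mod 3 == 0), (s>=21):
  (0,0,0) <- {1, 10, 11, 16, 17}
  (0,0,1) <- {25, 26}
  (0,1,0) <- {0, 3, 9, 18}
  (0,1,1) <- {24}
  (1,0,0) <- {5, 7, 13, 14, 20}
  (1,0,1) <- {23}
  (1,1,0) <- {6, 12}
  (1,1,1) <- {21}
Distinct abstract states = 8

8


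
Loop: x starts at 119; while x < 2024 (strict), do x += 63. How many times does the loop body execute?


Step 1: x goes from 119 toward 2024 by 63; the body runs while x<2024, so iterations = ceil((bound-start)/step)
Step 2: Distance=1905
Step 3: ceil(1905/63)=31

31


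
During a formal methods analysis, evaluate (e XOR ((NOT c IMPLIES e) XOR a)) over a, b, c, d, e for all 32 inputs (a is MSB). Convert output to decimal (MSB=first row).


Formula: (e XOR ((NOT c IMPLIES e) XOR a)) over a, b, c, d, e (32 rows)
Evaluate each row (bits = a,b,c,d,e, MSB first):
  row 0 [00000]: (0 XOR ((NOT 0 IMPLIES 0) XOR 0)) -> 0
  row 1 [00001]: (1 XOR ((NOT 0 IMPLIES 1) XOR 0)) -> 0
  row 2 [00010]: (0 XOR ((NOT 0 IMPLIES 0) XOR 0)) -> 0
  row 3 [00011]: (1 XOR ((NOT 0 IMPLIES 1) XOR 0)) -> 0
  row 4 [00100]: (0 XOR ((NOT 1 IMPLIES 0) XOR 0)) -> 1
  row 5 [00101]: (1 XOR ((NOT 1 IMPLIES 1) XOR 0)) -> 0
  row 6 [00110]: (0 XOR ((NOT 1 IMPLIES 0) XOR 0)) -> 1
  row 7 [00111]: (1 XOR ((NOT 1 IMPLIES 1) XOR 0)) -> 0
  row 8 [01000]: (0 XOR ((NOT 0 IMPLIES 0) XOR 0)) -> 0
  row 9 [01001]: (1 XOR ((NOT 0 IMPLIES 1) XOR 0)) -> 0
  row 10 [01010]: (0 XOR ((NOT 0 IMPLIES 0) XOR 0)) -> 0
  row 11 [01011]: (1 XOR ((NOT 0 IMPLIES 1) XOR 0)) -> 0
  row 12 [01100]: (0 XOR ((NOT 1 IMPLIES 0) XOR 0)) -> 1
  row 13 [01101]: (1 XOR ((NOT 1 IMPLIES 1) XOR 0)) -> 0
  row 14 [01110]: (0 XOR ((NOT 1 IMPLIES 0) XOR 0)) -> 1
  row 15 [01111]: (1 XOR ((NOT 1 IMPLIES 1) XOR 0)) -> 0
  row 16 [10000]: (0 XOR ((NOT 0 IMPLIES 0) XOR 1)) -> 1
  row 17 [10001]: (1 XOR ((NOT 0 IMPLIES 1) XOR 1)) -> 1
  row 18 [10010]: (0 XOR ((NOT 0 IMPLIES 0) XOR 1)) -> 1
  row 19 [10011]: (1 XOR ((NOT 0 IMPLIES 1) XOR 1)) -> 1
  row 20 [10100]: (0 XOR ((NOT 1 IMPLIES 0) XOR 1)) -> 0
  row 21 [10101]: (1 XOR ((NOT 1 IMPLIES 1) XOR 1)) -> 1
  row 22 [10110]: (0 XOR ((NOT 1 IMPLIES 0) XOR 1)) -> 0
  row 23 [10111]: (1 XOR ((NOT 1 IMPLIES 1) XOR 1)) -> 1
  row 24 [11000]: (0 XOR ((NOT 0 IMPLIES 0) XOR 1)) -> 1
  row 25 [11001]: (1 XOR ((NOT 0 IMPLIES 1) XOR 1)) -> 1
  row 26 [11010]: (0 XOR ((NOT 0 IMPLIES 0) XOR 1)) -> 1
  row 27 [11011]: (1 XOR ((NOT 0 IMPLIES 1) XOR 1)) -> 1
  row 28 [11100]: (0 XOR ((NOT 1 IMPLIES 0) XOR 1)) -> 0
  row 29 [11101]: (1 XOR ((NOT 1 IMPLIES 1) XOR 1)) -> 1
  row 30 [11110]: (0 XOR ((NOT 1 IMPLIES 0) XOR 1)) -> 0
  row 31 [11111]: (1 XOR ((NOT 1 IMPLIES 1) XOR 1)) -> 1
Full result column, 4 rows per line (a,b,c fixed per line; d,e runs 00..11 left to right):
  rows 0-3 [a,b,c=000]: 0000  = hex 0
  rows 4-7 [a,b,c=001]: 1010  = hex A
  rows 8-11 [a,b,c=010]: 0000  = hex 0
  rows 12-15 [a,b,c=011]: 1010  = hex A
  rows 16-19 [a,b,c=100]: 1111  = hex F
  rows 20-23 [a,b,c=101]: 0101  = hex 5
  rows 24-27 [a,b,c=110]: 1111  = hex F
  rows 28-31 [a,b,c=111]: 0101  = hex 5
Output column (row 0 .. row 31) = 00001010000010101111010111110101
Output column grouped in 4s = 0000 1010 0000 1010 1111 0101 1111 0101 = 0x0A0AF5F5
Convert to decimal digit by digit (value = value*16 + digit):
  0 -> 0
  0*16 + 10 (A) = 10
  10*16 + 0 = 160
  160*16 + 10 (A) = 2570
  2570*16 + 15 (F) = 41135
  41135*16 + 5 = 658165
  658165*16 + 15 (F) = 10530655
  10530655*16 + 5 = 168490485
Decimal = 168490485

168490485


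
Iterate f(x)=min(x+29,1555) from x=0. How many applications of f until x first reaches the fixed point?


Step 1: x=0, cap=1555, increment=29
Step 2: x grows by 29 each step until capped at 1555; fixed point is x=1555
Step 3: iterations = ceil(1555/29) = 54

54


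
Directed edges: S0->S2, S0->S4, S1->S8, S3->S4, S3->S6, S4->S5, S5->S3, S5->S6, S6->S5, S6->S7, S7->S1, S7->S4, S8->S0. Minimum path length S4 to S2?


BFS layer-by-layer from S4:
  dist 0: {S4}
  dist 1: {S5}
  dist 2: {S3, S6}
  dist 3: {S7}
  dist 4: {S1}
  dist 5: {S8}
  dist 6: {S0}
  dist 7: {S2}
  -> S2 reached at distance 7
Shortest path length = 7

7


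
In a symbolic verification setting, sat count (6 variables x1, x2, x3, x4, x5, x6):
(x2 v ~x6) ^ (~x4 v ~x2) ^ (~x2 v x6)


CNF with 3 clauses over 6 vars (64 assignments).
An assignment satisfies CNF iff every clause has >=1 true literal.
Check each row (bits = x1,x2,x3,x4,x5,x6; clause T/F shown):
  row 0 [000000]: clauses=TTT -> 1
  row 1 [000001]: clauses=FTT -> 0
  row 2 [000010]: clauses=TTT -> 1
  row 3 [000011]: clauses=FTT -> 0
  row 4 [000100]: clauses=TTT -> 1
  (every remaining row is evaluated the same way; all 64 results are listed next)
Full result column, 8 rows per line (x1,x2,x3 fixed per line; x4,x5,x6 runs 000..111 left to right):
  rows 0-7 [x1,x2,x3=000]: 10101010  (ones: 4)
  rows 8-15 [x1,x2,x3=001]: 10101010  (ones: 4)
  rows 16-23 [x1,x2,x3=010]: 01010000  (ones: 2)
  rows 24-31 [x1,x2,x3=011]: 01010000  (ones: 2)
  rows 32-39 [x1,x2,x3=100]: 10101010  (ones: 4)
  rows 40-47 [x1,x2,x3=101]: 10101010  (ones: 4)
  rows 48-55 [x1,x2,x3=110]: 01010000  (ones: 2)
  rows 56-63 [x1,x2,x3=111]: 01010000  (ones: 2)
Satisfying assignments = 4+4+2+2+4+4+2+2 = 24

24


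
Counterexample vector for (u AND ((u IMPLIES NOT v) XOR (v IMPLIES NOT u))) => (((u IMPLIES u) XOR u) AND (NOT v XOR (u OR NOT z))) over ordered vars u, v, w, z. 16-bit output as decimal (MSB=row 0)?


F1 = (u AND ((u IMPLIES NOT v) XOR (v IMPLIES NOT u)))
F2 = (((u IMPLIES u) XOR u) AND (NOT v XOR (u OR NOT z)))
Counterexample to F1=>F2 is where F1=1 and F2=0.
Evaluate each row (bits = u,v,w,z, MSB first):
  row 0 [0000]: F1=0 F2=0 -> F1&~F2 -> 0
  row 1 [0001]: F1=0 F2=1 -> F1&~F2 -> 0
  row 2 [0010]: F1=0 F2=0 -> F1&~F2 -> 0
  row 3 [0011]: F1=0 F2=1 -> F1&~F2 -> 0
  row 4 [0100]: F1=0 F2=1 -> F1&~F2 -> 0
  row 5 [0101]: F1=0 F2=0 -> F1&~F2 -> 0
  row 6 [0110]: F1=0 F2=1 -> F1&~F2 -> 0
  row 7 [0111]: F1=0 F2=0 -> F1&~F2 -> 0
  row 8 [1000]: F1=0 F2=0 -> F1&~F2 -> 0
  row 9 [1001]: F1=0 F2=0 -> F1&~F2 -> 0
  row 10 [1010]: F1=0 F2=0 -> F1&~F2 -> 0
  row 11 [1011]: F1=0 F2=0 -> F1&~F2 -> 0
  row 12 [1100]: F1=0 F2=0 -> F1&~F2 -> 0
  row 13 [1101]: F1=0 F2=0 -> F1&~F2 -> 0
  row 14 [1110]: F1=0 F2=0 -> F1&~F2 -> 0
  row 15 [1111]: F1=0 F2=0 -> F1&~F2 -> 0
Full result column, 4 rows per line (u,v fixed per line; w,z runs 00..11 left to right):
  rows 0-3 [u,v=00]: 0000  = hex 0
  rows 4-7 [u,v=01]: 0000  = hex 0
  rows 8-11 [u,v=10]: 0000  = hex 0
  rows 12-15 [u,v=11]: 0000  = hex 0
Counterexample vector (row 0 .. row 15) = 0000000000000000
Output column grouped in 4s = 0000 0000 0000 0000 = 0x0000
Convert to decimal digit by digit (value = value*16 + digit):
  0 -> 0
  0*16 + 0 = 0
  0*16 + 0 = 0
  0*16 + 0 = 0
Decimal = 0

0


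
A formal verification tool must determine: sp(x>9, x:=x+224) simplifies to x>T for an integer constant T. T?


Formula: sp(P, x:=E) = exists old_x. (x = E[old_x/x]) AND P[old_x/x] (old_x is the value of x before the assignment; eliminate old_x by solving x = E[old_x/x] for old_x)
Step 1: Precondition P: x>9, i.e. old_x > 9
Step 2: Assignment gives x = old_x + 224, so old_x = x - 224
Step 3: Substitute into P: x - 224 > 9
Step 4: Simplify: x > 9+224 = 233

233


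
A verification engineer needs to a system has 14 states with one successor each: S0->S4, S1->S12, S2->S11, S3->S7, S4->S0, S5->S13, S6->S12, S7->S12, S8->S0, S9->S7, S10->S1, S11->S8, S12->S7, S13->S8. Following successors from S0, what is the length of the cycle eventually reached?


Trace from S0 until a state repeats:
  S0 -> S4 -> S0
S0 first seen at step 0, revisited at step 2.
Cycle length = 2 - 0 = 2

2


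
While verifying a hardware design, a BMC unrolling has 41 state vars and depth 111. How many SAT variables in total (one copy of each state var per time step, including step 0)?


BMC unrolls to depth k, creating one copy of each state var for steps 0..k.
Step count = 111 + 1 = 112 (steps 0 through 111)
Vars per step = 41
Total = 41 * 112 = 4592

4592


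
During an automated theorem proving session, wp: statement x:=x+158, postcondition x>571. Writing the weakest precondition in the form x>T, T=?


Formula: wp(x:=E, P) = P[E/x] (substitute E for x in postcondition)
Step 1: Postcondition: x>571
Step 2: Substitute x+158 for x: x+158>571
Step 3: Solve for x: x > 571-158 = 413

413


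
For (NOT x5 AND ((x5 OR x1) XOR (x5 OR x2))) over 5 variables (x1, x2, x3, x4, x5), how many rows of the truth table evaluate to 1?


Formula: (NOT x5 AND ((x5 OR x1) XOR (x5 OR x2))) over 5 vars (32 rows)
Evaluate each row (x1, x2, x3, x4, x5 as bits, MSB first):
  row 0 [00000]: (NOT 0 AND ((0 OR 0) XOR (0 OR 0))) -> 0
  row 1 [00001]: (NOT 1 AND ((1 OR 0) XOR (1 OR 0))) -> 0
  row 2 [00010]: (NOT 0 AND ((0 OR 0) XOR (0 OR 0))) -> 0
  row 3 [00011]: (NOT 1 AND ((1 OR 0) XOR (1 OR 0))) -> 0
  row 4 [00100]: (NOT 0 AND ((0 OR 0) XOR (0 OR 0))) -> 0
  row 5 [00101]: (NOT 1 AND ((1 OR 0) XOR (1 OR 0))) -> 0
  row 6 [00110]: (NOT 0 AND ((0 OR 0) XOR (0 OR 0))) -> 0
  row 7 [00111]: (NOT 1 AND ((1 OR 0) XOR (1 OR 0))) -> 0
  row 8 [01000]: (NOT 0 AND ((0 OR 0) XOR (0 OR 1))) -> 1
  row 9 [01001]: (NOT 1 AND ((1 OR 0) XOR (1 OR 1))) -> 0
  row 10 [01010]: (NOT 0 AND ((0 OR 0) XOR (0 OR 1))) -> 1
  row 11 [01011]: (NOT 1 AND ((1 OR 0) XOR (1 OR 1))) -> 0
  row 12 [01100]: (NOT 0 AND ((0 OR 0) XOR (0 OR 1))) -> 1
  row 13 [01101]: (NOT 1 AND ((1 OR 0) XOR (1 OR 1))) -> 0
  row 14 [01110]: (NOT 0 AND ((0 OR 0) XOR (0 OR 1))) -> 1
  row 15 [01111]: (NOT 1 AND ((1 OR 0) XOR (1 OR 1))) -> 0
  row 16 [10000]: (NOT 0 AND ((0 OR 1) XOR (0 OR 0))) -> 1
  row 17 [10001]: (NOT 1 AND ((1 OR 1) XOR (1 OR 0))) -> 0
  row 18 [10010]: (NOT 0 AND ((0 OR 1) XOR (0 OR 0))) -> 1
  row 19 [10011]: (NOT 1 AND ((1 OR 1) XOR (1 OR 0))) -> 0
  row 20 [10100]: (NOT 0 AND ((0 OR 1) XOR (0 OR 0))) -> 1
  row 21 [10101]: (NOT 1 AND ((1 OR 1) XOR (1 OR 0))) -> 0
  row 22 [10110]: (NOT 0 AND ((0 OR 1) XOR (0 OR 0))) -> 1
  row 23 [10111]: (NOT 1 AND ((1 OR 1) XOR (1 OR 0))) -> 0
  row 24 [11000]: (NOT 0 AND ((0 OR 1) XOR (0 OR 1))) -> 0
  row 25 [11001]: (NOT 1 AND ((1 OR 1) XOR (1 OR 1))) -> 0
  row 26 [11010]: (NOT 0 AND ((0 OR 1) XOR (0 OR 1))) -> 0
  row 27 [11011]: (NOT 1 AND ((1 OR 1) XOR (1 OR 1))) -> 0
  row 28 [11100]: (NOT 0 AND ((0 OR 1) XOR (0 OR 1))) -> 0
  row 29 [11101]: (NOT 1 AND ((1 OR 1) XOR (1 OR 1))) -> 0
  row 30 [11110]: (NOT 0 AND ((0 OR 1) XOR (0 OR 1))) -> 0
  row 31 [11111]: (NOT 1 AND ((1 OR 1) XOR (1 OR 1))) -> 0
Full result column, 8 rows per line (x1,x2 fixed per line; x3,x4,x5 runs 000..111 left to right):
  rows 0-7 [x1,x2=00]: 00000000  (ones: 0)
  rows 8-15 [x1,x2=01]: 10101010  (ones: 4)
  rows 16-23 [x1,x2=10]: 10101010  (ones: 4)
  rows 24-31 [x1,x2=11]: 00000000  (ones: 0)
Count of 1-rows = 0+4+4+0 = 8

8


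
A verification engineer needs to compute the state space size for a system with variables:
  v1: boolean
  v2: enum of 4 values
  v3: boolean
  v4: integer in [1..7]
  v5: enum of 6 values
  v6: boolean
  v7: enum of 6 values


State space = product of domain sizes of all variables.
Domain sizes:
  v1 (boolean): 2
  v2 (enum of 4 values): 4
  v3 (boolean): 2
  v4 (integer in [1..7]): 7
  v5 (enum of 6 values): 6
  v6 (boolean): 2
  v7 (enum of 6 values): 6
Product = 2 * 4 * 2 * 7 * 6 * 2 * 6 = 8064

8064


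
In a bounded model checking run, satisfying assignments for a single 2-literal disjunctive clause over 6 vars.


Step 1: Total=2^6=64
Step 2: Unsat when all 2 false: 2^4=16
Step 3: Sat=64-16=48

48


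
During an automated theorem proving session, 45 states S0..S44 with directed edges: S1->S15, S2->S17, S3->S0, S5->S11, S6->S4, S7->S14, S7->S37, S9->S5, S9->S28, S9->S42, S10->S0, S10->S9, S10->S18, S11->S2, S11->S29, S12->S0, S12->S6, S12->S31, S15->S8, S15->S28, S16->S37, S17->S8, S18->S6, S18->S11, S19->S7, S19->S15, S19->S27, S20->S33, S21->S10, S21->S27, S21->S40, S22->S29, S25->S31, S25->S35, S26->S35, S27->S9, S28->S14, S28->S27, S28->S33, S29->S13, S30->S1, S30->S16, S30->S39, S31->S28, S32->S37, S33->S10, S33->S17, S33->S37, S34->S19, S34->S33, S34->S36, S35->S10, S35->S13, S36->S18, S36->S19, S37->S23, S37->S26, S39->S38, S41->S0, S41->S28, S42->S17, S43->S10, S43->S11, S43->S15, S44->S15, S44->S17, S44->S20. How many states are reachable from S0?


BFS from S0:
  layer 0: {S0}
Reachable set: {S0}
Count = 1

1


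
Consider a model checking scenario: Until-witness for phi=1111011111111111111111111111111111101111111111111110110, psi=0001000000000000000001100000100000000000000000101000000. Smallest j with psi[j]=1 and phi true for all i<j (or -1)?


(phi U psi) at 0: need smallest j with psi[j]=1 and phi[i]=1 for all i in [0,j).
Scan from step 0:
  step 0: phi=1, psi=0 -> continue
  step 1: phi=1, psi=0 -> continue
  step 2: phi=1, psi=0 -> continue
  step 3: psi=1 and phi held for [0,3) -> witness found
Witness step = 3

3


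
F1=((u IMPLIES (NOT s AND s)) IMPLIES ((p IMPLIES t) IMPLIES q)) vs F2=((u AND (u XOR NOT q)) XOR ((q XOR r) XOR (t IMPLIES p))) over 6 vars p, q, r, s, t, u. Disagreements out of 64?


F1 = ((u IMPLIES (NOT s AND s)) IMPLIES ((p IMPLIES t) IMPLIES q))
F2 = ((u AND (u XOR NOT q)) XOR ((q XOR r) XOR (t IMPLIES p)))
Evaluate both on each of 64 rows (bits = p,q,r,s,t,u):
  row 0 [000000]: F1=0 F2=1 (differ) -> 1
  row 1 [000001]: F1=1 F2=1 -> 0
  row 2 [000010]: F1=0 F2=0 -> 0
  row 3 [000011]: F1=1 F2=0 (differ) -> 1
  row 4 [000100]: F1=0 F2=1 (differ) -> 1
  (every remaining row is evaluated the same way; all 64 results are listed next)
Full result column, 8 rows per line (p,q,r fixed per line; s,t,u runs 000..111 left to right):
  rows 0-7 [p,q,r=000]: 10011001  (ones: 4)
  rows 8-15 [p,q,r=001]: 01100110  (ones: 4)
  rows 16-23 [p,q,r=010]: 10011001  (ones: 4)
  rows 24-31 [p,q,r=011]: 01100110  (ones: 4)
  rows 32-39 [p,q,r=100]: 00100010  (ones: 2)
  rows 40-47 [p,q,r=101]: 11011101  (ones: 6)
  rows 48-55 [p,q,r=110]: 10101010  (ones: 4)
  rows 56-63 [p,q,r=111]: 01010101  (ones: 4)
Disagreements = 4+4+4+4+2+6+4+4 = 32

32


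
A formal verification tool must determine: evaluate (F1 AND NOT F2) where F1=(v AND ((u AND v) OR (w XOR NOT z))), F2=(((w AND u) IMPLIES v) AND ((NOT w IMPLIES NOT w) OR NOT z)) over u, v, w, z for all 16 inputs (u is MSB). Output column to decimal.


F1 = (v AND ((u AND v) OR (w XOR NOT z)))
F2 = (((w AND u) IMPLIES v) AND ((NOT w IMPLIES NOT w) OR NOT z))
Counterexample to F1=>F2 is where F1=1 and F2=0.
Evaluate each row (bits = u,v,w,z, MSB first):
  row 0 [0000]: F1=0 F2=1 -> F1&~F2 -> 0
  row 1 [0001]: F1=0 F2=1 -> F1&~F2 -> 0
  row 2 [0010]: F1=0 F2=1 -> F1&~F2 -> 0
  row 3 [0011]: F1=0 F2=1 -> F1&~F2 -> 0
  row 4 [0100]: F1=1 F2=1 -> F1&~F2 -> 0
  row 5 [0101]: F1=0 F2=1 -> F1&~F2 -> 0
  row 6 [0110]: F1=0 F2=1 -> F1&~F2 -> 0
  row 7 [0111]: F1=1 F2=1 -> F1&~F2 -> 0
  row 8 [1000]: F1=0 F2=1 -> F1&~F2 -> 0
  row 9 [1001]: F1=0 F2=1 -> F1&~F2 -> 0
  row 10 [1010]: F1=0 F2=0 -> F1&~F2 -> 0
  row 11 [1011]: F1=0 F2=0 -> F1&~F2 -> 0
  row 12 [1100]: F1=1 F2=1 -> F1&~F2 -> 0
  row 13 [1101]: F1=1 F2=1 -> F1&~F2 -> 0
  row 14 [1110]: F1=1 F2=1 -> F1&~F2 -> 0
  row 15 [1111]: F1=1 F2=1 -> F1&~F2 -> 0
Full result column, 4 rows per line (u,v fixed per line; w,z runs 00..11 left to right):
  rows 0-3 [u,v=00]: 0000  = hex 0
  rows 4-7 [u,v=01]: 0000  = hex 0
  rows 8-11 [u,v=10]: 0000  = hex 0
  rows 12-15 [u,v=11]: 0000  = hex 0
Counterexample vector (row 0 .. row 15) = 0000000000000000
Output column grouped in 4s = 0000 0000 0000 0000 = 0x0000
Convert to decimal digit by digit (value = value*16 + digit):
  0 -> 0
  0*16 + 0 = 0
  0*16 + 0 = 0
  0*16 + 0 = 0
Decimal = 0

0


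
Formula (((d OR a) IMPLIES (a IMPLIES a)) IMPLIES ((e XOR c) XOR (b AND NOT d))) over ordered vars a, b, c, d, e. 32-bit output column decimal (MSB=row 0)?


Formula: (((d OR a) IMPLIES (a IMPLIES a)) IMPLIES ((e XOR c) XOR (b AND NOT d))) over a, b, c, d, e (32 rows)
Evaluate each row (bits = a,b,c,d,e, MSB first):
  row 0 [00000]: (((0 OR 0) IMPLIES (0 IMPLIES 0)) IMPLIES ((0 XOR 0) XOR (0 AND NOT 0))) -> 0
  row 1 [00001]: (((0 OR 0) IMPLIES (0 IMPLIES 0)) IMPLIES ((1 XOR 0) XOR (0 AND NOT 0))) -> 1
  row 2 [00010]: (((1 OR 0) IMPLIES (0 IMPLIES 0)) IMPLIES ((0 XOR 0) XOR (0 AND NOT 1))) -> 0
  row 3 [00011]: (((1 OR 0) IMPLIES (0 IMPLIES 0)) IMPLIES ((1 XOR 0) XOR (0 AND NOT 1))) -> 1
  row 4 [00100]: (((0 OR 0) IMPLIES (0 IMPLIES 0)) IMPLIES ((0 XOR 1) XOR (0 AND NOT 0))) -> 1
  row 5 [00101]: (((0 OR 0) IMPLIES (0 IMPLIES 0)) IMPLIES ((1 XOR 1) XOR (0 AND NOT 0))) -> 0
  row 6 [00110]: (((1 OR 0) IMPLIES (0 IMPLIES 0)) IMPLIES ((0 XOR 1) XOR (0 AND NOT 1))) -> 1
  row 7 [00111]: (((1 OR 0) IMPLIES (0 IMPLIES 0)) IMPLIES ((1 XOR 1) XOR (0 AND NOT 1))) -> 0
  row 8 [01000]: (((0 OR 0) IMPLIES (0 IMPLIES 0)) IMPLIES ((0 XOR 0) XOR (1 AND NOT 0))) -> 1
  row 9 [01001]: (((0 OR 0) IMPLIES (0 IMPLIES 0)) IMPLIES ((1 XOR 0) XOR (1 AND NOT 0))) -> 0
  row 10 [01010]: (((1 OR 0) IMPLIES (0 IMPLIES 0)) IMPLIES ((0 XOR 0) XOR (1 AND NOT 1))) -> 0
  row 11 [01011]: (((1 OR 0) IMPLIES (0 IMPLIES 0)) IMPLIES ((1 XOR 0) XOR (1 AND NOT 1))) -> 1
  row 12 [01100]: (((0 OR 0) IMPLIES (0 IMPLIES 0)) IMPLIES ((0 XOR 1) XOR (1 AND NOT 0))) -> 0
  row 13 [01101]: (((0 OR 0) IMPLIES (0 IMPLIES 0)) IMPLIES ((1 XOR 1) XOR (1 AND NOT 0))) -> 1
  row 14 [01110]: (((1 OR 0) IMPLIES (0 IMPLIES 0)) IMPLIES ((0 XOR 1) XOR (1 AND NOT 1))) -> 1
  row 15 [01111]: (((1 OR 0) IMPLIES (0 IMPLIES 0)) IMPLIES ((1 XOR 1) XOR (1 AND NOT 1))) -> 0
  row 16 [10000]: (((0 OR 1) IMPLIES (1 IMPLIES 1)) IMPLIES ((0 XOR 0) XOR (0 AND NOT 0))) -> 0
  row 17 [10001]: (((0 OR 1) IMPLIES (1 IMPLIES 1)) IMPLIES ((1 XOR 0) XOR (0 AND NOT 0))) -> 1
  row 18 [10010]: (((1 OR 1) IMPLIES (1 IMPLIES 1)) IMPLIES ((0 XOR 0) XOR (0 AND NOT 1))) -> 0
  row 19 [10011]: (((1 OR 1) IMPLIES (1 IMPLIES 1)) IMPLIES ((1 XOR 0) XOR (0 AND NOT 1))) -> 1
  row 20 [10100]: (((0 OR 1) IMPLIES (1 IMPLIES 1)) IMPLIES ((0 XOR 1) XOR (0 AND NOT 0))) -> 1
  row 21 [10101]: (((0 OR 1) IMPLIES (1 IMPLIES 1)) IMPLIES ((1 XOR 1) XOR (0 AND NOT 0))) -> 0
  row 22 [10110]: (((1 OR 1) IMPLIES (1 IMPLIES 1)) IMPLIES ((0 XOR 1) XOR (0 AND NOT 1))) -> 1
  row 23 [10111]: (((1 OR 1) IMPLIES (1 IMPLIES 1)) IMPLIES ((1 XOR 1) XOR (0 AND NOT 1))) -> 0
  row 24 [11000]: (((0 OR 1) IMPLIES (1 IMPLIES 1)) IMPLIES ((0 XOR 0) XOR (1 AND NOT 0))) -> 1
  row 25 [11001]: (((0 OR 1) IMPLIES (1 IMPLIES 1)) IMPLIES ((1 XOR 0) XOR (1 AND NOT 0))) -> 0
  row 26 [11010]: (((1 OR 1) IMPLIES (1 IMPLIES 1)) IMPLIES ((0 XOR 0) XOR (1 AND NOT 1))) -> 0
  row 27 [11011]: (((1 OR 1) IMPLIES (1 IMPLIES 1)) IMPLIES ((1 XOR 0) XOR (1 AND NOT 1))) -> 1
  row 28 [11100]: (((0 OR 1) IMPLIES (1 IMPLIES 1)) IMPLIES ((0 XOR 1) XOR (1 AND NOT 0))) -> 0
  row 29 [11101]: (((0 OR 1) IMPLIES (1 IMPLIES 1)) IMPLIES ((1 XOR 1) XOR (1 AND NOT 0))) -> 1
  row 30 [11110]: (((1 OR 1) IMPLIES (1 IMPLIES 1)) IMPLIES ((0 XOR 1) XOR (1 AND NOT 1))) -> 1
  row 31 [11111]: (((1 OR 1) IMPLIES (1 IMPLIES 1)) IMPLIES ((1 XOR 1) XOR (1 AND NOT 1))) -> 0
Full result column, 4 rows per line (a,b,c fixed per line; d,e runs 00..11 left to right):
  rows 0-3 [a,b,c=000]: 0101  = hex 5
  rows 4-7 [a,b,c=001]: 1010  = hex A
  rows 8-11 [a,b,c=010]: 1001  = hex 9
  rows 12-15 [a,b,c=011]: 0110  = hex 6
  rows 16-19 [a,b,c=100]: 0101  = hex 5
  rows 20-23 [a,b,c=101]: 1010  = hex A
  rows 24-27 [a,b,c=110]: 1001  = hex 9
  rows 28-31 [a,b,c=111]: 0110  = hex 6
Output column (row 0 .. row 31) = 01011010100101100101101010010110
Output column grouped in 4s = 0101 1010 1001 0110 0101 1010 1001 0110 = 0x5A965A96
Convert to decimal digit by digit (value = value*16 + digit):
  5 -> 5
  5*16 + 10 (A) = 90
  90*16 + 9 = 1449
  1449*16 + 6 = 23190
  23190*16 + 5 = 371045
  371045*16 + 10 (A) = 5936730
  5936730*16 + 9 = 94987689
  94987689*16 + 6 = 1519803030
Decimal = 1519803030

1519803030


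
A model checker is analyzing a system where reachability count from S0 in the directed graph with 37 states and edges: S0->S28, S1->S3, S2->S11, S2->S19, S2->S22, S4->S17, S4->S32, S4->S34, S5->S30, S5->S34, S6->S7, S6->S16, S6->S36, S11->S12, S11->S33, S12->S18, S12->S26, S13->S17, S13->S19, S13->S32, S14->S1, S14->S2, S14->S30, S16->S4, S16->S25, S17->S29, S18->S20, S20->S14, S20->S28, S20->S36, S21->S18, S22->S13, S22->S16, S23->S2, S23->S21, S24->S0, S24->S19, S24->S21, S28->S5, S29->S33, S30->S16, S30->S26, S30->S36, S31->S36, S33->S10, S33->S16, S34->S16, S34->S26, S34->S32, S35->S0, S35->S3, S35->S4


BFS from S0:
  layer 0: {S0}
  layer 1: {S28}
  layer 2: {S5}
  layer 3: {S30, S34}
  layer 4: {S16, S26, S32, S36}
  layer 5: {S4, S25}
  layer 6: {S17}
  layer 7: {S29}
  layer 8: {S33}
  layer 9: {S10}
Reachable set: {S0, S4, S5, S10, S16, S17, S25, S26, S28, S29, S30, S32, S33, S34, S36}
Count = 15

15


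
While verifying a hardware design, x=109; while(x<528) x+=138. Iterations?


Step 1: x goes from 109 toward 528 by 138; the body runs while x<528, so iterations = ceil((bound-start)/step)
Step 2: Distance=419
Step 3: ceil(419/138)=4

4


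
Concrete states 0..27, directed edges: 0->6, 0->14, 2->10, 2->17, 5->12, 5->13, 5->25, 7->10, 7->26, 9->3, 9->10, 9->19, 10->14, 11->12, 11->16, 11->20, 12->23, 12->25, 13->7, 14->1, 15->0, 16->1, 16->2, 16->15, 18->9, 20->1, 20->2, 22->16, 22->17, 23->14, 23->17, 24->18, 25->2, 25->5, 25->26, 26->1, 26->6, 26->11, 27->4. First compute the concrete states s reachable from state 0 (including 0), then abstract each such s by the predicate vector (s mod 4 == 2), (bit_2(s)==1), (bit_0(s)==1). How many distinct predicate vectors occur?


BFS from 0:
Concrete reachable: {0, 1, 6, 14}
Abstract via predicates (s mod 4 == 2), (bit_2(s)==1), (bit_0(s)==1):
  (0,0,0) <- {0}
  (0,0,1) <- {1}
  (1,1,0) <- {6, 14}
Distinct abstract states = 3

3


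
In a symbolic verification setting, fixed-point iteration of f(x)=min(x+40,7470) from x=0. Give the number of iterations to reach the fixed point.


Step 1: x=0, cap=7470, increment=40
Step 2: x grows by 40 each step until capped at 7470; fixed point is x=7470
Step 3: iterations = ceil(7470/40) = 187

187


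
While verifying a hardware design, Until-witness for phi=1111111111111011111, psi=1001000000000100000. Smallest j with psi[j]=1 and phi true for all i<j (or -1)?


(phi U psi) at 0: need smallest j with psi[j]=1 and phi[i]=1 for all i in [0,j).
Scan from step 0:
  step 0: psi=1 and phi held for [0,0) -> witness found
Witness step = 0

0


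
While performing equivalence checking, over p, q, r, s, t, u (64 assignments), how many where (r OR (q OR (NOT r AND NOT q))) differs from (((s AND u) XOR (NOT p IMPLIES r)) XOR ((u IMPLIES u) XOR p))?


F1 = (r OR (q OR (NOT r AND NOT q)))
F2 = (((s AND u) XOR (NOT p IMPLIES r)) XOR ((u IMPLIES u) XOR p))
Evaluate both on each of 64 rows (bits = p,q,r,s,t,u):
  row 0 [000000]: F1=1 F2=1 -> 0
  row 1 [000001]: F1=1 F2=1 -> 0
  row 2 [000010]: F1=1 F2=1 -> 0
  row 3 [000011]: F1=1 F2=1 -> 0
  row 4 [000100]: F1=1 F2=1 -> 0
  (every remaining row is evaluated the same way; all 64 results are listed next)
Full result column, 8 rows per line (p,q,r fixed per line; s,t,u runs 000..111 left to right):
  rows 0-7 [p,q,r=000]: 00000101  (ones: 2)
  rows 8-15 [p,q,r=001]: 11111010  (ones: 6)
  rows 16-23 [p,q,r=010]: 00000101  (ones: 2)
  rows 24-31 [p,q,r=011]: 11111010  (ones: 6)
  rows 32-39 [p,q,r=100]: 00000101  (ones: 2)
  rows 40-47 [p,q,r=101]: 00000101  (ones: 2)
  rows 48-55 [p,q,r=110]: 00000101  (ones: 2)
  rows 56-63 [p,q,r=111]: 00000101  (ones: 2)
Disagreements = 2+6+2+6+2+2+2+2 = 24

24


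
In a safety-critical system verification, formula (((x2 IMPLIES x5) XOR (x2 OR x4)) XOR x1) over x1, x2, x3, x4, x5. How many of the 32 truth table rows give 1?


Formula: (((x2 IMPLIES x5) XOR (x2 OR x4)) XOR x1) over 5 vars (32 rows)
Evaluate each row (x1, x2, x3, x4, x5 as bits, MSB first):
  row 0 [00000]: (((0 IMPLIES 0) XOR (0 OR 0)) XOR 0) -> 1
  row 1 [00001]: (((0 IMPLIES 1) XOR (0 OR 0)) XOR 0) -> 1
  row 2 [00010]: (((0 IMPLIES 0) XOR (0 OR 1)) XOR 0) -> 0
  row 3 [00011]: (((0 IMPLIES 1) XOR (0 OR 1)) XOR 0) -> 0
  row 4 [00100]: (((0 IMPLIES 0) XOR (0 OR 0)) XOR 0) -> 1
  row 5 [00101]: (((0 IMPLIES 1) XOR (0 OR 0)) XOR 0) -> 1
  row 6 [00110]: (((0 IMPLIES 0) XOR (0 OR 1)) XOR 0) -> 0
  row 7 [00111]: (((0 IMPLIES 1) XOR (0 OR 1)) XOR 0) -> 0
  row 8 [01000]: (((1 IMPLIES 0) XOR (1 OR 0)) XOR 0) -> 1
  row 9 [01001]: (((1 IMPLIES 1) XOR (1 OR 0)) XOR 0) -> 0
  row 10 [01010]: (((1 IMPLIES 0) XOR (1 OR 1)) XOR 0) -> 1
  row 11 [01011]: (((1 IMPLIES 1) XOR (1 OR 1)) XOR 0) -> 0
  row 12 [01100]: (((1 IMPLIES 0) XOR (1 OR 0)) XOR 0) -> 1
  row 13 [01101]: (((1 IMPLIES 1) XOR (1 OR 0)) XOR 0) -> 0
  row 14 [01110]: (((1 IMPLIES 0) XOR (1 OR 1)) XOR 0) -> 1
  row 15 [01111]: (((1 IMPLIES 1) XOR (1 OR 1)) XOR 0) -> 0
  row 16 [10000]: (((0 IMPLIES 0) XOR (0 OR 0)) XOR 1) -> 0
  row 17 [10001]: (((0 IMPLIES 1) XOR (0 OR 0)) XOR 1) -> 0
  row 18 [10010]: (((0 IMPLIES 0) XOR (0 OR 1)) XOR 1) -> 1
  row 19 [10011]: (((0 IMPLIES 1) XOR (0 OR 1)) XOR 1) -> 1
  row 20 [10100]: (((0 IMPLIES 0) XOR (0 OR 0)) XOR 1) -> 0
  row 21 [10101]: (((0 IMPLIES 1) XOR (0 OR 0)) XOR 1) -> 0
  row 22 [10110]: (((0 IMPLIES 0) XOR (0 OR 1)) XOR 1) -> 1
  row 23 [10111]: (((0 IMPLIES 1) XOR (0 OR 1)) XOR 1) -> 1
  row 24 [11000]: (((1 IMPLIES 0) XOR (1 OR 0)) XOR 1) -> 0
  row 25 [11001]: (((1 IMPLIES 1) XOR (1 OR 0)) XOR 1) -> 1
  row 26 [11010]: (((1 IMPLIES 0) XOR (1 OR 1)) XOR 1) -> 0
  row 27 [11011]: (((1 IMPLIES 1) XOR (1 OR 1)) XOR 1) -> 1
  row 28 [11100]: (((1 IMPLIES 0) XOR (1 OR 0)) XOR 1) -> 0
  row 29 [11101]: (((1 IMPLIES 1) XOR (1 OR 0)) XOR 1) -> 1
  row 30 [11110]: (((1 IMPLIES 0) XOR (1 OR 1)) XOR 1) -> 0
  row 31 [11111]: (((1 IMPLIES 1) XOR (1 OR 1)) XOR 1) -> 1
Full result column, 8 rows per line (x1,x2 fixed per line; x3,x4,x5 runs 000..111 left to right):
  rows 0-7 [x1,x2=00]: 11001100  (ones: 4)
  rows 8-15 [x1,x2=01]: 10101010  (ones: 4)
  rows 16-23 [x1,x2=10]: 00110011  (ones: 4)
  rows 24-31 [x1,x2=11]: 01010101  (ones: 4)
Count of 1-rows = 4+4+4+4 = 16

16


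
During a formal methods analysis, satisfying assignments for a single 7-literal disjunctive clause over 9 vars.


Step 1: Total=2^9=512
Step 2: Unsat when all 7 false: 2^2=4
Step 3: Sat=512-4=508

508


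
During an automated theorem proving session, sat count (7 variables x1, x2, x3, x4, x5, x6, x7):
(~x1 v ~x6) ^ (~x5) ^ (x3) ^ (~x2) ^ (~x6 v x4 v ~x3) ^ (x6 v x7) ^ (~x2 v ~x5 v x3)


CNF with 7 clauses over 7 vars (128 assignments).
An assignment satisfies CNF iff every clause has >=1 true literal.
Check each row (bits = x1,x2,x3,x4,x5,x6,x7; clause T/F shown):
  row 0 [0000000]: clauses=TTFTTFT -> 0
  row 1 [0000001]: clauses=TTFTTTT -> 0
  row 2 [0000010]: clauses=TTFTTTT -> 0
  row 3 [0000011]: clauses=TTFTTTT -> 0
  row 4 [0000100]: clauses=TFFTTFT -> 0
  (every remaining row is evaluated the same way; all 128 results are listed next)
Full result column, 8 rows per line (x1,x2,x3,x4 fixed per line; x5,x6,x7 runs 000..111 left to right):
  rows 0-7 [x1,x2,x3,x4=0000]: 00000000  (ones: 0)
  rows 8-15 [x1,x2,x3,x4=0001]: 00000000  (ones: 0)
  rows 16-23 [x1,x2,x3,x4=0010]: 01000000  (ones: 1)
  rows 24-31 [x1,x2,x3,x4=0011]: 01110000  (ones: 3)
  rows 32-39 [x1,x2,x3,x4=0100]: 00000000  (ones: 0)
  rows 40-47 [x1,x2,x3,x4=0101]: 00000000  (ones: 0)
  rows 48-55 [x1,x2,x3,x4=0110]: 00000000  (ones: 0)
  rows 56-63 [x1,x2,x3,x4=0111]: 00000000  (ones: 0)
  rows 64-71 [x1,x2,x3,x4=1000]: 00000000  (ones: 0)
  rows 72-79 [x1,x2,x3,x4=1001]: 00000000  (ones: 0)
  rows 80-87 [x1,x2,x3,x4=1010]: 01000000  (ones: 1)
  rows 88-95 [x1,x2,x3,x4=1011]: 01000000  (ones: 1)
  rows 96-103 [x1,x2,x3,x4=1100]: 00000000  (ones: 0)
  rows 104-111 [x1,x2,x3,x4=1101]: 00000000  (ones: 0)
  rows 112-119 [x1,x2,x3,x4=1110]: 00000000  (ones: 0)
  rows 120-127 [x1,x2,x3,x4=1111]: 00000000  (ones: 0)
Satisfying assignments = 0+0+1+3+0+0+0+0+0+0+1+1+0+0+0+0 = 6

6


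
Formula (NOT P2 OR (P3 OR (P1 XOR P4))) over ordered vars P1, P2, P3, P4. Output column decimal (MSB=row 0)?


Formula: (NOT P2 OR (P3 OR (P1 XOR P4))) over P1, P2, P3, P4 (16 rows)
Evaluate each row (bits = P1,P2,P3,P4, MSB first):
  row 0 [0000]: (NOT 0 OR (0 OR (0 XOR 0))) -> 1
  row 1 [0001]: (NOT 0 OR (0 OR (0 XOR 1))) -> 1
  row 2 [0010]: (NOT 0 OR (1 OR (0 XOR 0))) -> 1
  row 3 [0011]: (NOT 0 OR (1 OR (0 XOR 1))) -> 1
  row 4 [0100]: (NOT 1 OR (0 OR (0 XOR 0))) -> 0
  row 5 [0101]: (NOT 1 OR (0 OR (0 XOR 1))) -> 1
  row 6 [0110]: (NOT 1 OR (1 OR (0 XOR 0))) -> 1
  row 7 [0111]: (NOT 1 OR (1 OR (0 XOR 1))) -> 1
  row 8 [1000]: (NOT 0 OR (0 OR (1 XOR 0))) -> 1
  row 9 [1001]: (NOT 0 OR (0 OR (1 XOR 1))) -> 1
  row 10 [1010]: (NOT 0 OR (1 OR (1 XOR 0))) -> 1
  row 11 [1011]: (NOT 0 OR (1 OR (1 XOR 1))) -> 1
  row 12 [1100]: (NOT 1 OR (0 OR (1 XOR 0))) -> 1
  row 13 [1101]: (NOT 1 OR (0 OR (1 XOR 1))) -> 0
  row 14 [1110]: (NOT 1 OR (1 OR (1 XOR 0))) -> 1
  row 15 [1111]: (NOT 1 OR (1 OR (1 XOR 1))) -> 1
Full result column, 4 rows per line (P1,P2 fixed per line; P3,P4 runs 00..11 left to right):
  rows 0-3 [P1,P2=00]: 1111  = hex F
  rows 4-7 [P1,P2=01]: 0111  = hex 7
  rows 8-11 [P1,P2=10]: 1111  = hex F
  rows 12-15 [P1,P2=11]: 1011  = hex B
Output column (row 0 .. row 15) = 1111011111111011
Output column grouped in 4s = 1111 0111 1111 1011 = 0xF7FB
Convert to decimal digit by digit (value = value*16 + digit):
  F -> 15
  15*16 + 7 = 247
  247*16 + 15 (F) = 3967
  3967*16 + 11 (B) = 63483
Decimal = 63483

63483


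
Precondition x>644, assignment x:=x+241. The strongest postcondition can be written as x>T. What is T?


Formula: sp(P, x:=E) = exists old_x. (x = E[old_x/x]) AND P[old_x/x] (old_x is the value of x before the assignment; eliminate old_x by solving x = E[old_x/x] for old_x)
Step 1: Precondition P: x>644, i.e. old_x > 644
Step 2: Assignment gives x = old_x + 241, so old_x = x - 241
Step 3: Substitute into P: x - 241 > 644
Step 4: Simplify: x > 644+241 = 885

885


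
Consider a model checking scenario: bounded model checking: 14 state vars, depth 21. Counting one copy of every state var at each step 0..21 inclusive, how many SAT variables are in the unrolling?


BMC unrolls to depth k, creating one copy of each state var for steps 0..k.
Step count = 21 + 1 = 22 (steps 0 through 21)
Vars per step = 14
Total = 14 * 22 = 308

308


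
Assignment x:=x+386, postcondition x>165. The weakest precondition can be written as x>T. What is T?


Formula: wp(x:=E, P) = P[E/x] (substitute E for x in postcondition)
Step 1: Postcondition: x>165
Step 2: Substitute x+386 for x: x+386>165
Step 3: Solve for x: x > 165-386 = -221

-221


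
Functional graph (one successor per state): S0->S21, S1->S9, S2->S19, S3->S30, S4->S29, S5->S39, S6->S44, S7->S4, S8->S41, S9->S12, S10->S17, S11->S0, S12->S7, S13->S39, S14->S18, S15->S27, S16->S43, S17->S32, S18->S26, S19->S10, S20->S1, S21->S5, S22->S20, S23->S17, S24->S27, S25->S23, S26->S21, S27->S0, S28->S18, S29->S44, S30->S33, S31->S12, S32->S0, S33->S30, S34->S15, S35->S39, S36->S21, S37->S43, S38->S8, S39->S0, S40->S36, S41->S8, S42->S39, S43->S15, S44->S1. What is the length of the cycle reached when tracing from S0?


Trace from S0 until a state repeats:
  S0 -> S21 -> S5 -> S39 -> S0
S0 first seen at step 0, revisited at step 4.
Cycle length = 4 - 0 = 4

4


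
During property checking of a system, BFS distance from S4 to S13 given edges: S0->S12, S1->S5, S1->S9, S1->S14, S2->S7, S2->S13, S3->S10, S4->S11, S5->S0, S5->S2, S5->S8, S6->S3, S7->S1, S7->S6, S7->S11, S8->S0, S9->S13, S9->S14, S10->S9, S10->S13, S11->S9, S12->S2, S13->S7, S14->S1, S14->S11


BFS layer-by-layer from S4:
  dist 0: {S4}
  dist 1: {S11}
  dist 2: {S9}
  dist 3: {S13, S14}
  -> S13 reached at distance 3
Shortest path length = 3

3


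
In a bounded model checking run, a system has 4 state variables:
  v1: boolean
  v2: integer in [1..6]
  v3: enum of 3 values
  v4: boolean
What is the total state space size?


State space = product of domain sizes of all variables.
Domain sizes:
  v1 (boolean): 2
  v2 (integer in [1..6]): 6
  v3 (enum of 3 values): 3
  v4 (boolean): 2
Product = 2 * 6 * 3 * 2 = 72

72


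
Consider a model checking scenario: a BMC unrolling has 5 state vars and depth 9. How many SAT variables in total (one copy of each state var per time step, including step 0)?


BMC unrolls to depth k, creating one copy of each state var for steps 0..k.
Step count = 9 + 1 = 10 (steps 0 through 9)
Vars per step = 5
Total = 5 * 10 = 50

50


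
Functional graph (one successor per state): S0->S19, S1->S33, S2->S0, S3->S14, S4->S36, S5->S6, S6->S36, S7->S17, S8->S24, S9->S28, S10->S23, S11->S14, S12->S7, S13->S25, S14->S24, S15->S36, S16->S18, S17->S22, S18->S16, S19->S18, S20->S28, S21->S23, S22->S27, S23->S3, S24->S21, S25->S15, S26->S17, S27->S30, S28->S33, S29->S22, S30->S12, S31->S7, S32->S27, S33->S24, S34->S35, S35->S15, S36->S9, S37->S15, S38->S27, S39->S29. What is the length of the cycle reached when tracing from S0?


Trace from S0 until a state repeats:
  S0 -> S19 -> S18 -> S16 -> S18
S18 first seen at step 2, revisited at step 4.
Cycle length = 4 - 2 = 2

2


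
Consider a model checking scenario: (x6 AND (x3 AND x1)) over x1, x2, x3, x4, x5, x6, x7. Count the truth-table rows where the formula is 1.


Formula: (x6 AND (x3 AND x1)) over 7 vars (128 rows)
Evaluate each row (x1, x2, x3, x4, x5, x6, x7 as bits, MSB first):
  row 0 [0000000]: (0 AND (0 AND 0)) -> 0
  row 1 [0000001]: (0 AND (0 AND 0)) -> 0
  row 2 [0000010]: (1 AND (0 AND 0)) -> 0
  row 3 [0000011]: (1 AND (0 AND 0)) -> 0
  row 4 [0000100]: (0 AND (0 AND 0)) -> 0
  (every remaining row is evaluated the same way; all 128 results are listed next)
Full result column, 8 rows per line (x1,x2,x3,x4 fixed per line; x5,x6,x7 runs 000..111 left to right):
  rows 0-7 [x1,x2,x3,x4=0000]: 00000000  (ones: 0)
  rows 8-15 [x1,x2,x3,x4=0001]: 00000000  (ones: 0)
  rows 16-23 [x1,x2,x3,x4=0010]: 00000000  (ones: 0)
  rows 24-31 [x1,x2,x3,x4=0011]: 00000000  (ones: 0)
  rows 32-39 [x1,x2,x3,x4=0100]: 00000000  (ones: 0)
  rows 40-47 [x1,x2,x3,x4=0101]: 00000000  (ones: 0)
  rows 48-55 [x1,x2,x3,x4=0110]: 00000000  (ones: 0)
  rows 56-63 [x1,x2,x3,x4=0111]: 00000000  (ones: 0)
  rows 64-71 [x1,x2,x3,x4=1000]: 00000000  (ones: 0)
  rows 72-79 [x1,x2,x3,x4=1001]: 00000000  (ones: 0)
  rows 80-87 [x1,x2,x3,x4=1010]: 00110011  (ones: 4)
  rows 88-95 [x1,x2,x3,x4=1011]: 00110011  (ones: 4)
  rows 96-103 [x1,x2,x3,x4=1100]: 00000000  (ones: 0)
  rows 104-111 [x1,x2,x3,x4=1101]: 00000000  (ones: 0)
  rows 112-119 [x1,x2,x3,x4=1110]: 00110011  (ones: 4)
  rows 120-127 [x1,x2,x3,x4=1111]: 00110011  (ones: 4)
Count of 1-rows = 0+0+0+0+0+0+0+0+0+0+4+4+0+0+4+4 = 16

16


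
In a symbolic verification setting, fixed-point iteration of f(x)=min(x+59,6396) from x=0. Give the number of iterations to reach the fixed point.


Step 1: x=0, cap=6396, increment=59
Step 2: x grows by 59 each step until capped at 6396; fixed point is x=6396
Step 3: iterations = ceil(6396/59) = 109

109


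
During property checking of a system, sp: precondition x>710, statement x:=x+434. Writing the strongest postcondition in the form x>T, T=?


Formula: sp(P, x:=E) = exists old_x. (x = E[old_x/x]) AND P[old_x/x] (old_x is the value of x before the assignment; eliminate old_x by solving x = E[old_x/x] for old_x)
Step 1: Precondition P: x>710, i.e. old_x > 710
Step 2: Assignment gives x = old_x + 434, so old_x = x - 434
Step 3: Substitute into P: x - 434 > 710
Step 4: Simplify: x > 710+434 = 1144

1144
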